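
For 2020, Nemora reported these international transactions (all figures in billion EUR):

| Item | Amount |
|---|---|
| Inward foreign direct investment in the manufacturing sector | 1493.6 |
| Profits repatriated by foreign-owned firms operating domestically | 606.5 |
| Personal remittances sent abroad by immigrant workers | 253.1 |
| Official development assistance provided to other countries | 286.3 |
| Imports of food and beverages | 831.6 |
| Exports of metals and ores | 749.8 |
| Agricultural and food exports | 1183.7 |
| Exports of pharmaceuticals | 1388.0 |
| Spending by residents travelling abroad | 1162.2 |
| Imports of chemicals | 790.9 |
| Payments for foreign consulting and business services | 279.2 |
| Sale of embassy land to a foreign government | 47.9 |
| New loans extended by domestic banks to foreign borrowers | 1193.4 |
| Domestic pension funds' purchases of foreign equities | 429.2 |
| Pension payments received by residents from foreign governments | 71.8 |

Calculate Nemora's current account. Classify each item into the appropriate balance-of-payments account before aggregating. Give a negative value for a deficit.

Goods: 1388.0 + 749.8 - 790.9 + 1183.7 - 831.6 = 1699.0
Services: -1162.2 - 279.2 = -1441.4
Primary income: -606.5
Secondary income: -286.3 - 253.1 + 71.8 = -467.6
Current account = 1699.0 + (-1441.4) + (-606.5) + (-467.6) = -816.5
(Excluded from the current account — financial account: inward foreign direct investment in the manufacturing sector 1493.6, new loans extended by domestic banks to foreign borrowers 1193.4, domestic pension funds' purchases of foreign equities 429.2; capital account: sale of embassy land to a foreign government 47.9.)

-816.5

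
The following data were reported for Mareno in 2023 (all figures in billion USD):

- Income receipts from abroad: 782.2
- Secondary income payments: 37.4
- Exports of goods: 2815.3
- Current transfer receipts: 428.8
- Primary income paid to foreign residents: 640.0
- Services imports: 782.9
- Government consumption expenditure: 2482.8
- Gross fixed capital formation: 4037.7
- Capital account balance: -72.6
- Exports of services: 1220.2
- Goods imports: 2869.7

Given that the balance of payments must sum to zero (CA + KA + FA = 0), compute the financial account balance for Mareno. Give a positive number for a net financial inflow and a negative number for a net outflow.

-843.9

Goods balance = 2815.3 - 2869.7 = -54.4
Services balance = 1220.2 - 782.9 = 437.3
Trade balance (goods + services) = -54.4 + 437.3 = 382.9
Net primary income = 782.2 - 640.0 = 142.2
Net secondary income = 428.8 - 37.4 = 391.4
Current account = 382.9 + 142.2 + 391.4 = 916.5
Financial account = -(916.5 + (-72.6)) = -843.9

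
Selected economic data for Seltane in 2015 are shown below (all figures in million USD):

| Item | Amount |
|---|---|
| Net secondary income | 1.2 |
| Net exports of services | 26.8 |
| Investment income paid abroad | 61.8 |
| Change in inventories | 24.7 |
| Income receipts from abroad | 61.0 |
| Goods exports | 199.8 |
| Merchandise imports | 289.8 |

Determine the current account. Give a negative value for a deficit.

-62.8

Goods balance = 199.8 - 289.8 = -90.0
Services balance = 26.8
Trade balance (goods + services) = -90.0 + 26.8 = -63.2
Net primary income = 61.0 - 61.8 = -0.8
Net secondary income = 1.2
Current account = -63.2 + (-0.8) + 1.2 = -62.8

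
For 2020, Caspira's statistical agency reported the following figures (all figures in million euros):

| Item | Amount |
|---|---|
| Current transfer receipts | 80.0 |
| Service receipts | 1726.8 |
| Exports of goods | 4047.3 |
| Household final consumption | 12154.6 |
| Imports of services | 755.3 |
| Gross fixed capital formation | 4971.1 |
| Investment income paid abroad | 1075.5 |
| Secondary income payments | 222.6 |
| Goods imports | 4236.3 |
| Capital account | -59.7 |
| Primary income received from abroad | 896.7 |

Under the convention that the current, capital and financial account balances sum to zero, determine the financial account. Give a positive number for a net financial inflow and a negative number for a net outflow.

Goods balance = 4047.3 - 4236.3 = -189.0
Services balance = 1726.8 - 755.3 = 971.5
Trade balance (goods + services) = -189.0 + 971.5 = 782.5
Net primary income = 896.7 - 1075.5 = -178.8
Net secondary income = 80.0 - 222.6 = -142.6
Current account = 782.5 + (-178.8) + (-142.6) = 461.1
Financial account = -(461.1 + (-59.7)) = -401.4

-401.4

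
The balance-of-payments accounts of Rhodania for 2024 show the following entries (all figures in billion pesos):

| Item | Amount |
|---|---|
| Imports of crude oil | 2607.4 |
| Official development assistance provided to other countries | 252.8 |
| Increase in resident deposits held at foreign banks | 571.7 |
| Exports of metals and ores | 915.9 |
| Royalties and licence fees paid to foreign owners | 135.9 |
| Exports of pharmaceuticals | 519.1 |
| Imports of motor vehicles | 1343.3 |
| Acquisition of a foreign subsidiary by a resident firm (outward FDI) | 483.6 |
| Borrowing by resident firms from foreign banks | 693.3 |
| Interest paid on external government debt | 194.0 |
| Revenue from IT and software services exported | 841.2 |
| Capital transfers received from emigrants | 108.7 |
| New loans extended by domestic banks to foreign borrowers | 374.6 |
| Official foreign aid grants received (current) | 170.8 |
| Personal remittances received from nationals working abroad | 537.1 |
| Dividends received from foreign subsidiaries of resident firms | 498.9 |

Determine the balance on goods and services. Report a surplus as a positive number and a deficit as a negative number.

Goods: 519.1 - 2607.4 - 1343.3 + 915.9 = -2515.7
Services: 841.2 - 135.9 = 705.3
Trade balance = -2515.7 + 705.3 = -1810.4
(Excluded from the trade balance — secondary income: official development assistance provided to other countries 252.8, official foreign aid grants received (current) 170.8, personal remittances received from nationals working abroad 537.1; financial account: increase in resident deposits held at foreign banks 571.7, acquisition of a foreign subsidiary by a resident firm (outward FDI) 483.6, borrowing by resident firms from foreign banks 693.3, new loans extended by domestic banks to foreign borrowers 374.6; primary income: interest paid on external government debt 194.0, dividends received from foreign subsidiaries of resident firms 498.9; capital account: capital transfers received from emigrants 108.7.)

-1810.4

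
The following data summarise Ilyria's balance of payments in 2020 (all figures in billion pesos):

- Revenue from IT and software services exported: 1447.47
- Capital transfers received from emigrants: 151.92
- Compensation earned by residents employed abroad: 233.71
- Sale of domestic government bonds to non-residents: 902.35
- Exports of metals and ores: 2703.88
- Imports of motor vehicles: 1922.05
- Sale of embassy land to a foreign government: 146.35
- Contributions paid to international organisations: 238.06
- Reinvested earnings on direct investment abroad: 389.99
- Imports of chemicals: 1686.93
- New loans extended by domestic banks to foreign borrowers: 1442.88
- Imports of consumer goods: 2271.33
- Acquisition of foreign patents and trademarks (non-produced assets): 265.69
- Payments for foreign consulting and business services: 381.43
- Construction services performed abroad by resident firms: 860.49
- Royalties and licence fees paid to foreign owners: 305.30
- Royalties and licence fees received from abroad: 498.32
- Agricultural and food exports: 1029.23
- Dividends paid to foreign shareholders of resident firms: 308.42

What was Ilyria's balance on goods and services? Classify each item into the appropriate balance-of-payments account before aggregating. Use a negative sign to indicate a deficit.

Goods: 1029.23 + 2703.88 - 1686.93 - 1922.05 - 2271.33 = -2147.20
Services: -381.43 + 860.49 + 1447.47 + 498.32 - 305.30 = 2119.55
Trade balance = -2147.20 + 2119.55 = -27.65
(Excluded from the trade balance — capital account: capital transfers received from emigrants 151.92, sale of embassy land to a foreign government 146.35, acquisition of foreign patents and trademarks (non-produced assets) 265.69; primary income: compensation earned by residents employed abroad 233.71, reinvested earnings on direct investment abroad 389.99, dividends paid to foreign shareholders of resident firms 308.42; financial account: sale of domestic government bonds to non-residents 902.35, new loans extended by domestic banks to foreign borrowers 1442.88; secondary income: contributions paid to international organisations 238.06.)

-27.65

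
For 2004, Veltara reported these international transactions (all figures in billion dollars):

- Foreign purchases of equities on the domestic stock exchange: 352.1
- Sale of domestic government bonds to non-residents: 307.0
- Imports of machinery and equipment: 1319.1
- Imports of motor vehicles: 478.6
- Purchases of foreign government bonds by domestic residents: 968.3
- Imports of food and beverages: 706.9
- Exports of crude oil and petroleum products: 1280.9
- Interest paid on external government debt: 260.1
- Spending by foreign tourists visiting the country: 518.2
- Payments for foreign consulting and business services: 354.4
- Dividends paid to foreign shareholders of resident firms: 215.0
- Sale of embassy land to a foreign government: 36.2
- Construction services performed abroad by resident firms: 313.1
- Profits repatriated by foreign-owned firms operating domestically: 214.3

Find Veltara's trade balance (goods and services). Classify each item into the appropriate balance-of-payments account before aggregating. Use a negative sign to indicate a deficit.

-746.8

Goods: -1319.1 - 478.6 - 706.9 + 1280.9 = -1223.7
Services: 518.2 + 313.1 - 354.4 = 476.9
Trade balance = -1223.7 + 476.9 = -746.8
(Excluded from the trade balance — financial account: foreign purchases of equities on the domestic stock exchange 352.1, sale of domestic government bonds to non-residents 307.0, purchases of foreign government bonds by domestic residents 968.3; primary income: interest paid on external government debt 260.1, dividends paid to foreign shareholders of resident firms 215.0, profits repatriated by foreign-owned firms operating domestically 214.3; capital account: sale of embassy land to a foreign government 36.2.)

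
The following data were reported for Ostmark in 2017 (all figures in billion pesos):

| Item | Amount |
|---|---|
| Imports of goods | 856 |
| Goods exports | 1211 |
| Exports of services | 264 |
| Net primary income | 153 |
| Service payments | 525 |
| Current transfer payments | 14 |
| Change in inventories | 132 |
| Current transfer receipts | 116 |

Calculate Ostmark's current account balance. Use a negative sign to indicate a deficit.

Goods balance = 1211 - 856 = 355
Services balance = 264 - 525 = -261
Trade balance (goods + services) = 355 + (-261) = 94
Net primary income = 153
Net secondary income = 116 - 14 = 102
Current account = 94 + 153 + 102 = 349

349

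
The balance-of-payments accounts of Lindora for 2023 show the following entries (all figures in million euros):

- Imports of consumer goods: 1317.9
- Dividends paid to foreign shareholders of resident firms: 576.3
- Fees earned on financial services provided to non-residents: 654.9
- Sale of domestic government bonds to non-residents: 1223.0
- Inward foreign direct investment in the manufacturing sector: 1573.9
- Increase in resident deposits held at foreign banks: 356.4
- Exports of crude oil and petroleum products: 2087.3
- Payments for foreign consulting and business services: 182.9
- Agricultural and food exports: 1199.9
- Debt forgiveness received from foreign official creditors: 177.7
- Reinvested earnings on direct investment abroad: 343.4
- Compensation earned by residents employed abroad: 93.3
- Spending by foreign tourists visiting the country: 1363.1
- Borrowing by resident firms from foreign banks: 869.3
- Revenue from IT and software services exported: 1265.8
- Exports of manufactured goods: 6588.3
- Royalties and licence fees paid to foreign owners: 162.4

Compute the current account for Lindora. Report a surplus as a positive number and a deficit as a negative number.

11356.5

Goods: -1317.9 + 1199.9 + 2087.3 + 6588.3 = 8557.6
Services: 1363.1 + 1265.8 + 654.9 - 182.9 - 162.4 = 2938.5
Primary income: -576.3 + 93.3 + 343.4 = -139.6
Current account = 8557.6 + 2938.5 + (-139.6) = 11356.5
(Excluded from the current account — financial account: sale of domestic government bonds to non-residents 1223.0, inward foreign direct investment in the manufacturing sector 1573.9, increase in resident deposits held at foreign banks 356.4, borrowing by resident firms from foreign banks 869.3; capital account: debt forgiveness received from foreign official creditors 177.7.)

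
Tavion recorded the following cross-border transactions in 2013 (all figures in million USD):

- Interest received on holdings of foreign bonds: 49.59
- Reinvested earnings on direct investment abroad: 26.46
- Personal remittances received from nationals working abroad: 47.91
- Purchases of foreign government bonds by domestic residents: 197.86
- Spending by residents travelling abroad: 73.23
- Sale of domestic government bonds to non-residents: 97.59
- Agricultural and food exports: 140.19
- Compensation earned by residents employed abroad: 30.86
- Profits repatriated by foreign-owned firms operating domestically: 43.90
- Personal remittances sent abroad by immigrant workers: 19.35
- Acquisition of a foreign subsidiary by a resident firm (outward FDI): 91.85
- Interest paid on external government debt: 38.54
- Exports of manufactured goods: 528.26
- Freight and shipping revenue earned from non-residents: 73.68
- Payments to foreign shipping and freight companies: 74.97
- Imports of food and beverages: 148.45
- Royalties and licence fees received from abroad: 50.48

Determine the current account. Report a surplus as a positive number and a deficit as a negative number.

Goods: 528.26 - 148.45 + 140.19 = 520.00
Services: -73.23 + 73.68 - 74.97 + 50.48 = -24.04
Primary income: 26.46 + 30.86 + 49.59 - 38.54 - 43.90 = 24.47
Secondary income: -19.35 + 47.91 = 28.56
Current account = 520.00 + (-24.04) + 24.47 + 28.56 = 548.99
(Excluded from the current account — financial account: purchases of foreign government bonds by domestic residents 197.86, sale of domestic government bonds to non-residents 97.59, acquisition of a foreign subsidiary by a resident firm (outward FDI) 91.85.)

548.99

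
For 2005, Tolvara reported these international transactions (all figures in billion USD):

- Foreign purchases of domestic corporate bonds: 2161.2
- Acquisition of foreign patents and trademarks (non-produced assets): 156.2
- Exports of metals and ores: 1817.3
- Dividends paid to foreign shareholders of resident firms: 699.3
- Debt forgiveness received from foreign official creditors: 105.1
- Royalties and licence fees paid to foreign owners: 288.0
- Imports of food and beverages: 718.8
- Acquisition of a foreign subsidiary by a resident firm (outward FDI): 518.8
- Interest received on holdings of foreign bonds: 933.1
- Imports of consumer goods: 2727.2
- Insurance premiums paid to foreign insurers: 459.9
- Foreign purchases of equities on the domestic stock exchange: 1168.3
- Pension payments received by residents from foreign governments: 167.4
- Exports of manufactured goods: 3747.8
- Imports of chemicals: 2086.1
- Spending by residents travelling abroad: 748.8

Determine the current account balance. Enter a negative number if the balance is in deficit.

-1062.5

Goods: -718.8 + 3747.8 - 2727.2 + 1817.3 - 2086.1 = 33.0
Services: -459.9 - 288.0 - 748.8 = -1496.7
Primary income: 933.1 - 699.3 = 233.8
Secondary income: 167.4
Current account = 33.0 + (-1496.7) + 233.8 + 167.4 = -1062.5
(Excluded from the current account — financial account: foreign purchases of domestic corporate bonds 2161.2, acquisition of a foreign subsidiary by a resident firm (outward FDI) 518.8, foreign purchases of equities on the domestic stock exchange 1168.3; capital account: acquisition of foreign patents and trademarks (non-produced assets) 156.2, debt forgiveness received from foreign official creditors 105.1.)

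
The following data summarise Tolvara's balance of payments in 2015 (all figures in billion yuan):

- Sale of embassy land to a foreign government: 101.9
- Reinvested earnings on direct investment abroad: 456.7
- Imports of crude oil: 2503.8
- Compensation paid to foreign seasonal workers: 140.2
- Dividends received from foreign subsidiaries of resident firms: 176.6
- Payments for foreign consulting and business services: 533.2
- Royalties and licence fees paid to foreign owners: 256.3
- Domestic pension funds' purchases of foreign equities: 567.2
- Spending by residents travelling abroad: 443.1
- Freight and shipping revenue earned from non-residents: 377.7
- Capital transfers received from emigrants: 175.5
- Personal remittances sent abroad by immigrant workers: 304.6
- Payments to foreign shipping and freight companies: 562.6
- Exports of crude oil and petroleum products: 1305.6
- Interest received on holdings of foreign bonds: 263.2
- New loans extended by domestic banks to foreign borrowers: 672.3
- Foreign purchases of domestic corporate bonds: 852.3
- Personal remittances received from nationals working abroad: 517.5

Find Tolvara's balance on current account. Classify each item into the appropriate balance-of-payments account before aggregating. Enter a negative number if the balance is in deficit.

-1646.5

Goods: 1305.6 - 2503.8 = -1198.2
Services: 377.7 - 256.3 - 562.6 - 533.2 - 443.1 = -1417.5
Primary income: -140.2 + 263.2 + 456.7 + 176.6 = 756.3
Secondary income: -304.6 + 517.5 = 212.9
Current account = (-1198.2) + (-1417.5) + 756.3 + 212.9 = -1646.5
(Excluded from the current account — capital account: sale of embassy land to a foreign government 101.9, capital transfers received from emigrants 175.5; financial account: domestic pension funds' purchases of foreign equities 567.2, new loans extended by domestic banks to foreign borrowers 672.3, foreign purchases of domestic corporate bonds 852.3.)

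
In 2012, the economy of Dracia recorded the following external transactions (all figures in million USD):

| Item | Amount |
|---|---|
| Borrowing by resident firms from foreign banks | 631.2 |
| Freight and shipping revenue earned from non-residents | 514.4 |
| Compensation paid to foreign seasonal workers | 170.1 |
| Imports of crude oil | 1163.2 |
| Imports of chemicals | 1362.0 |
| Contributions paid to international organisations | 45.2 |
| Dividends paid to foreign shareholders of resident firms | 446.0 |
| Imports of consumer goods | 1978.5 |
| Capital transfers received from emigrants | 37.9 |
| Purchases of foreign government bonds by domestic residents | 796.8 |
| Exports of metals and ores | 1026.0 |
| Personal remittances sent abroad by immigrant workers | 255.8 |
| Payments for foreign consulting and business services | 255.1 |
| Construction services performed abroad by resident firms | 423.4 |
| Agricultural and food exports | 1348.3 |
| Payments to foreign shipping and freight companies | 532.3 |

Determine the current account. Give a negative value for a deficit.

-2896.1

Goods: -1163.2 + 1026.0 - 1362.0 - 1978.5 + 1348.3 = -2129.4
Services: 423.4 - 255.1 + 514.4 - 532.3 = 150.4
Primary income: -446.0 - 170.1 = -616.1
Secondary income: -255.8 - 45.2 = -301.0
Current account = (-2129.4) + 150.4 + (-616.1) + (-301.0) = -2896.1
(Excluded from the current account — financial account: borrowing by resident firms from foreign banks 631.2, purchases of foreign government bonds by domestic residents 796.8; capital account: capital transfers received from emigrants 37.9.)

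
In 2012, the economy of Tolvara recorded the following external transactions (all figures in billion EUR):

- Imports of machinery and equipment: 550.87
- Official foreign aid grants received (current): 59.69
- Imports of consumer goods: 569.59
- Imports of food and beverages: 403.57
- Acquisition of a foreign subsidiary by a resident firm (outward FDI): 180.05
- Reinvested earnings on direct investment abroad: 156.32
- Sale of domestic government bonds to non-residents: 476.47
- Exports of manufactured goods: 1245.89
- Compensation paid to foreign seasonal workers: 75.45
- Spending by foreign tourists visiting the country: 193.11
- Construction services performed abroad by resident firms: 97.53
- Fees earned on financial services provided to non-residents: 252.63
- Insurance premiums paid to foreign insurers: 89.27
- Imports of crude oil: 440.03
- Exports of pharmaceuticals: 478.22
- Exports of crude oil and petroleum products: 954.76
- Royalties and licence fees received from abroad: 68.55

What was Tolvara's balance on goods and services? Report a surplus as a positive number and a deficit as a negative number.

Goods: 1245.89 - 403.57 + 954.76 - 440.03 - 550.87 + 478.22 - 569.59 = 714.81
Services: 193.11 + 68.55 + 252.63 - 89.27 + 97.53 = 522.55
Trade balance = 714.81 + 522.55 = 1237.36
(Excluded from the trade balance — secondary income: official foreign aid grants received (current) 59.69; financial account: acquisition of a foreign subsidiary by a resident firm (outward FDI) 180.05, sale of domestic government bonds to non-residents 476.47; primary income: reinvested earnings on direct investment abroad 156.32, compensation paid to foreign seasonal workers 75.45.)

1237.36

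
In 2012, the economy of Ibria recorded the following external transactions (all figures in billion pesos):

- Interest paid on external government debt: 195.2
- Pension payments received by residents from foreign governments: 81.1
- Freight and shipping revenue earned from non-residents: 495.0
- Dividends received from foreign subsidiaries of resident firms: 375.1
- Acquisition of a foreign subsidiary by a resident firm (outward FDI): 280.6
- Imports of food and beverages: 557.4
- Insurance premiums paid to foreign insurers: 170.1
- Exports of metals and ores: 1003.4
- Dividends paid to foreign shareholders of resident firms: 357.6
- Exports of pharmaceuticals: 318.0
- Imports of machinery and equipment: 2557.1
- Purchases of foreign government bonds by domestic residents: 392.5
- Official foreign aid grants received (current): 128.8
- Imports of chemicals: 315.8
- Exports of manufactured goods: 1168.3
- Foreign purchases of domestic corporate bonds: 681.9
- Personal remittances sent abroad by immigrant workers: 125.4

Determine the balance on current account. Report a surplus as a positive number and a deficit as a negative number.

Goods: 318.0 + 1168.3 - 315.8 - 557.4 - 2557.1 + 1003.4 = -940.6
Services: 495.0 - 170.1 = 324.9
Primary income: -357.6 - 195.2 + 375.1 = -177.7
Secondary income: 81.1 + 128.8 - 125.4 = 84.5
Current account = (-940.6) + 324.9 + (-177.7) + 84.5 = -708.9
(Excluded from the current account — financial account: acquisition of a foreign subsidiary by a resident firm (outward FDI) 280.6, purchases of foreign government bonds by domestic residents 392.5, foreign purchases of domestic corporate bonds 681.9.)

-708.9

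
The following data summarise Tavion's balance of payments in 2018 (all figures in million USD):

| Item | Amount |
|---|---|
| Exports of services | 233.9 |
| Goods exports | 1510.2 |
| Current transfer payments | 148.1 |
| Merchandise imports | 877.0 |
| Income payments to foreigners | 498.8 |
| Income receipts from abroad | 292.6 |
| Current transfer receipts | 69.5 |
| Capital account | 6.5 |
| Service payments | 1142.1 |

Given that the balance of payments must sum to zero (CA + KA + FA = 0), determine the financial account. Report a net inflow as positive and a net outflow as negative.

553.3

Goods balance = 1510.2 - 877.0 = 633.2
Services balance = 233.9 - 1142.1 = -908.2
Trade balance (goods + services) = 633.2 + (-908.2) = -275.0
Net primary income = 292.6 - 498.8 = -206.2
Net secondary income = 69.5 - 148.1 = -78.6
Current account = -275.0 + (-206.2) + (-78.6) = -559.8
Financial account = -(-559.8 + 6.5) = 553.3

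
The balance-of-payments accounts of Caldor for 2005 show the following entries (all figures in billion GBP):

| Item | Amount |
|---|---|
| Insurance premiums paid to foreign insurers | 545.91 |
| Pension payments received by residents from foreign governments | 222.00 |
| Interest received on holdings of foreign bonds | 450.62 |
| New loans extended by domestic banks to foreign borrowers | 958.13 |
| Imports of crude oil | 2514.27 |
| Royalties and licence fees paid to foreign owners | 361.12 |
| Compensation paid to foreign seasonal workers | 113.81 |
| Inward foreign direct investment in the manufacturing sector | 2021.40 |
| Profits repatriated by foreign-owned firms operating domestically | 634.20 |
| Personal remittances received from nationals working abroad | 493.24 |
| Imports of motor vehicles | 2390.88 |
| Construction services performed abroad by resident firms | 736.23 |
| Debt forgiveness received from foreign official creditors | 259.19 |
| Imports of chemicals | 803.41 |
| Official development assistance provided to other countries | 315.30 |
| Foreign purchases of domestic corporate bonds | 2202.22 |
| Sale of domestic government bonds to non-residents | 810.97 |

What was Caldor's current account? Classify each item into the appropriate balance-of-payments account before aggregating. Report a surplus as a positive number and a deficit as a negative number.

-5776.81

Goods: -803.41 - 2390.88 - 2514.27 = -5708.56
Services: -545.91 + 736.23 - 361.12 = -170.80
Primary income: -113.81 + 450.62 - 634.20 = -297.39
Secondary income: 222.00 + 493.24 - 315.30 = 399.94
Current account = (-5708.56) + (-170.80) + (-297.39) + 399.94 = -5776.81
(Excluded from the current account — financial account: new loans extended by domestic banks to foreign borrowers 958.13, inward foreign direct investment in the manufacturing sector 2021.40, foreign purchases of domestic corporate bonds 2202.22, sale of domestic government bonds to non-residents 810.97; capital account: debt forgiveness received from foreign official creditors 259.19.)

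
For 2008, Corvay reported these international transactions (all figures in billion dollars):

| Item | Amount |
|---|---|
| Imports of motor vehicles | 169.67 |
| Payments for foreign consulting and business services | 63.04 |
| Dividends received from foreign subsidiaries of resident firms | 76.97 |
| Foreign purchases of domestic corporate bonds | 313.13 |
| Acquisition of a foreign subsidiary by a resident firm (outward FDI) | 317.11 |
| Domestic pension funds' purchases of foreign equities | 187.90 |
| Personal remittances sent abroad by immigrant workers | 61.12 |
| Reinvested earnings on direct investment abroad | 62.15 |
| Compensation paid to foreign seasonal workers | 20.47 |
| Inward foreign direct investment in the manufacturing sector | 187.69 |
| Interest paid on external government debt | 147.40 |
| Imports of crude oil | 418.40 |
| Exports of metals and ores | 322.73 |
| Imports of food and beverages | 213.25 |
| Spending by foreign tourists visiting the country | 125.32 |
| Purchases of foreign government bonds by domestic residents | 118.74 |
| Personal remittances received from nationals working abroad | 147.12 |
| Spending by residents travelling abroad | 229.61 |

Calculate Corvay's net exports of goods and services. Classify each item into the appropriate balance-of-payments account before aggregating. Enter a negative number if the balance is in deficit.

-645.92

Goods: -418.40 + 322.73 - 213.25 - 169.67 = -478.59
Services: -63.04 - 229.61 + 125.32 = -167.33
Trade balance = -478.59 + (-167.33) = -645.92
(Excluded from the trade balance — primary income: dividends received from foreign subsidiaries of resident firms 76.97, reinvested earnings on direct investment abroad 62.15, compensation paid to foreign seasonal workers 20.47, interest paid on external government debt 147.40; financial account: foreign purchases of domestic corporate bonds 313.13, acquisition of a foreign subsidiary by a resident firm (outward FDI) 317.11, domestic pension funds' purchases of foreign equities 187.90, inward foreign direct investment in the manufacturing sector 187.69, purchases of foreign government bonds by domestic residents 118.74; secondary income: personal remittances sent abroad by immigrant workers 61.12, personal remittances received from nationals working abroad 147.12.)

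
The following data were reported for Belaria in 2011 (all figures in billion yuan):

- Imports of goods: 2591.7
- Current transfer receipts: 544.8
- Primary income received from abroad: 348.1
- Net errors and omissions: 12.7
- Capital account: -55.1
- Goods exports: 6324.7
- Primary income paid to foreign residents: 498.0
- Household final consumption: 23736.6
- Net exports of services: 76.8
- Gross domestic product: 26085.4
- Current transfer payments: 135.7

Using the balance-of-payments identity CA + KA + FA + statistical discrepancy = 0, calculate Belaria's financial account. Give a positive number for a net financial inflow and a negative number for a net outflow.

Goods balance = 6324.7 - 2591.7 = 3733.0
Services balance = 76.8
Trade balance (goods + services) = 3733.0 + 76.8 = 3809.8
Net primary income = 348.1 - 498.0 = -149.9
Net secondary income = 544.8 - 135.7 = 409.1
Current account = 3809.8 + (-149.9) + 409.1 = 4069.0
Financial account = -(4069.0 + (-55.1) + 12.7) = -4026.6

-4026.6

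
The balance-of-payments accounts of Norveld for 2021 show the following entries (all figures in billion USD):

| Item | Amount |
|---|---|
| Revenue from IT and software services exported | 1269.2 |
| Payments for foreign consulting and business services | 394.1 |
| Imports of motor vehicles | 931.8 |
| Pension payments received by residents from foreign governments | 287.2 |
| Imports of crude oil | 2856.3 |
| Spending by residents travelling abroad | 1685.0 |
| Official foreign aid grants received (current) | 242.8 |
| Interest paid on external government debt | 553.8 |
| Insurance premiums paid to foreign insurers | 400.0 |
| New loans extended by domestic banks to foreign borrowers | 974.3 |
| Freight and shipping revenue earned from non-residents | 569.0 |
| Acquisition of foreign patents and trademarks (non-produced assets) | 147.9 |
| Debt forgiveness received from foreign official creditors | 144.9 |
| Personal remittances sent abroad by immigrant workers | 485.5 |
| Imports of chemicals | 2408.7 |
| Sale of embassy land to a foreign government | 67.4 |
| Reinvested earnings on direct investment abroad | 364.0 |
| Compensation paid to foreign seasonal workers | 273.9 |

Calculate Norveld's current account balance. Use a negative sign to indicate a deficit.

-7256.9

Goods: -2856.3 - 2408.7 - 931.8 = -6196.8
Services: -1685.0 - 394.1 + 569.0 + 1269.2 - 400.0 = -640.9
Primary income: -553.8 - 273.9 + 364.0 = -463.7
Secondary income: 242.8 - 485.5 + 287.2 = 44.5
Current account = (-6196.8) + (-640.9) + (-463.7) + 44.5 = -7256.9
(Excluded from the current account — financial account: new loans extended by domestic banks to foreign borrowers 974.3; capital account: acquisition of foreign patents and trademarks (non-produced assets) 147.9, debt forgiveness received from foreign official creditors 144.9, sale of embassy land to a foreign government 67.4.)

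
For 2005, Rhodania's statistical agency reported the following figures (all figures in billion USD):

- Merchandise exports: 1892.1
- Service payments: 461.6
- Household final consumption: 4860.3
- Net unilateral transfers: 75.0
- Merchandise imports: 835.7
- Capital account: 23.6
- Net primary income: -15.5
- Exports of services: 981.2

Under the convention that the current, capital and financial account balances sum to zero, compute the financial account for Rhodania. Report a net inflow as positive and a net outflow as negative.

Goods balance = 1892.1 - 835.7 = 1056.4
Services balance = 981.2 - 461.6 = 519.6
Trade balance (goods + services) = 1056.4 + 519.6 = 1576.0
Net primary income = -15.5
Net secondary income = 75.0
Current account = 1576.0 + (-15.5) + 75.0 = 1635.5
Financial account = -(1635.5 + 23.6) = -1659.1

-1659.1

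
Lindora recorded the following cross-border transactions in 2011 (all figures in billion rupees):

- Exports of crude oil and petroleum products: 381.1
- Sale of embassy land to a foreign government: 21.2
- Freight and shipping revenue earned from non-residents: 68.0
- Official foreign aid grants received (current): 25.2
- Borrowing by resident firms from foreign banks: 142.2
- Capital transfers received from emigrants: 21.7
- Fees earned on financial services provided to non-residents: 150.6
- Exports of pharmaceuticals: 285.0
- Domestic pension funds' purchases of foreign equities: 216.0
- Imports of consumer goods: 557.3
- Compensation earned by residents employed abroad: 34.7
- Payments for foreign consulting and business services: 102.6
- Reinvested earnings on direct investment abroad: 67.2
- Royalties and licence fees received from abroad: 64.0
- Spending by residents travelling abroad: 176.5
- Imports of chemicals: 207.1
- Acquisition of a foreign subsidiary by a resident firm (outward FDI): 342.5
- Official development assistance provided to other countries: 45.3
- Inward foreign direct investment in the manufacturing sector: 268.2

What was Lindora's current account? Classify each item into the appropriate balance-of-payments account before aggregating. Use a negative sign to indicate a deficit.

-13.0

Goods: 381.1 + 285.0 - 557.3 - 207.1 = -98.3
Services: 64.0 - 102.6 - 176.5 + 150.6 + 68.0 = 3.5
Primary income: 67.2 + 34.7 = 101.9
Secondary income: 25.2 - 45.3 = -20.1
Current account = (-98.3) + 3.5 + 101.9 + (-20.1) = -13.0
(Excluded from the current account — capital account: sale of embassy land to a foreign government 21.2, capital transfers received from emigrants 21.7; financial account: borrowing by resident firms from foreign banks 142.2, domestic pension funds' purchases of foreign equities 216.0, acquisition of a foreign subsidiary by a resident firm (outward FDI) 342.5, inward foreign direct investment in the manufacturing sector 268.2.)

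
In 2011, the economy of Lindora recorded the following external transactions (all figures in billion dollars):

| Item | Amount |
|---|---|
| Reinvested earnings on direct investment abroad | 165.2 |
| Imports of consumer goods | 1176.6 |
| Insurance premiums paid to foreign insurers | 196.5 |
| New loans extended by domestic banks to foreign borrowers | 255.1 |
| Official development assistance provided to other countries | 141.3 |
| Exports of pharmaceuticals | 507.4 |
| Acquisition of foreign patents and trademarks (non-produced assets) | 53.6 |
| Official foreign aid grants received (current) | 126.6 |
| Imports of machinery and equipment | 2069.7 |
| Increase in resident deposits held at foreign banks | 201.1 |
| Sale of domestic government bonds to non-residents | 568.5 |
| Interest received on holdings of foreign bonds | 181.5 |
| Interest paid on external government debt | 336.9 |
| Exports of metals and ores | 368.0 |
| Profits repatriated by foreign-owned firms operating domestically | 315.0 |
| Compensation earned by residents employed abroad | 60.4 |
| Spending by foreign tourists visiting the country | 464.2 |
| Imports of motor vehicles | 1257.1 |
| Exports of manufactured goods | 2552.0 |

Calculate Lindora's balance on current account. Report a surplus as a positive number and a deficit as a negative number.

Goods: 2552.0 + 368.0 + 507.4 - 2069.7 - 1176.6 - 1257.1 = -1076.0
Services: -196.5 + 464.2 = 267.7
Primary income: -336.9 + 181.5 + 165.2 + 60.4 - 315.0 = -244.8
Secondary income: 126.6 - 141.3 = -14.7
Current account = (-1076.0) + 267.7 + (-244.8) + (-14.7) = -1067.8
(Excluded from the current account — financial account: new loans extended by domestic banks to foreign borrowers 255.1, increase in resident deposits held at foreign banks 201.1, sale of domestic government bonds to non-residents 568.5; capital account: acquisition of foreign patents and trademarks (non-produced assets) 53.6.)

-1067.8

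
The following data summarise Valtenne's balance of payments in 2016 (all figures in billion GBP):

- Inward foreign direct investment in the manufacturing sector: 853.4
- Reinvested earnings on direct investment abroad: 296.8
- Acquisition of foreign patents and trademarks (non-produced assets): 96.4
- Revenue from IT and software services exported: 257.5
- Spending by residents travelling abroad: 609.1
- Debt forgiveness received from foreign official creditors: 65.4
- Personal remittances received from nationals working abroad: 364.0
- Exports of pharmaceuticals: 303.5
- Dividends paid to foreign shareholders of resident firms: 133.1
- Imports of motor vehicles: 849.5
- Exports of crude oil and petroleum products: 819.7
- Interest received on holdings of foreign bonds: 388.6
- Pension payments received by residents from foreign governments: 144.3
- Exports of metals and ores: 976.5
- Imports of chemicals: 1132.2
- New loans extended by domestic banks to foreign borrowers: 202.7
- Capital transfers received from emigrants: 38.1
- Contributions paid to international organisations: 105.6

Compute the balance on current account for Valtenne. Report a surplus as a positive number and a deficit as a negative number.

Goods: 976.5 - 849.5 - 1132.2 + 303.5 + 819.7 = 118.0
Services: -609.1 + 257.5 = -351.6
Primary income: 388.6 + 296.8 - 133.1 = 552.3
Secondary income: 364.0 - 105.6 + 144.3 = 402.7
Current account = 118.0 + (-351.6) + 552.3 + 402.7 = 721.4
(Excluded from the current account — financial account: inward foreign direct investment in the manufacturing sector 853.4, new loans extended by domestic banks to foreign borrowers 202.7; capital account: acquisition of foreign patents and trademarks (non-produced assets) 96.4, debt forgiveness received from foreign official creditors 65.4, capital transfers received from emigrants 38.1.)

721.4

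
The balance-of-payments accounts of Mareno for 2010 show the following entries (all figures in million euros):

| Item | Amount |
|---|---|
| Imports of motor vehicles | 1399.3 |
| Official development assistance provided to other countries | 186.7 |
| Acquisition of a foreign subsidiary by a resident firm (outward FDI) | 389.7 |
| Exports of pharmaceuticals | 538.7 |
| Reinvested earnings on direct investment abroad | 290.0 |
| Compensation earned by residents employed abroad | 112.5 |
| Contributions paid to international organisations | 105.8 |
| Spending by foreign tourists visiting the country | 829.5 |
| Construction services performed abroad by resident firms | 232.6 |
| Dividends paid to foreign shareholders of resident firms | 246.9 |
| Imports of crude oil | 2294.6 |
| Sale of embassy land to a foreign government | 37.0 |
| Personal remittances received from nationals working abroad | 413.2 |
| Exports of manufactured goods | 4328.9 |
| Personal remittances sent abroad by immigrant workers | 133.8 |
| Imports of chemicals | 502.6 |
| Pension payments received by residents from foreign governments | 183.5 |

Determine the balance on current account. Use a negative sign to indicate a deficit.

Goods: -1399.3 + 4328.9 + 538.7 - 2294.6 - 502.6 = 671.1
Services: 232.6 + 829.5 = 1062.1
Primary income: 112.5 + 290.0 - 246.9 = 155.6
Secondary income: 183.5 - 186.7 - 105.8 - 133.8 + 413.2 = 170.4
Current account = 671.1 + 1062.1 + 155.6 + 170.4 = 2059.2
(Excluded from the current account — financial account: acquisition of a foreign subsidiary by a resident firm (outward FDI) 389.7; capital account: sale of embassy land to a foreign government 37.0.)

2059.2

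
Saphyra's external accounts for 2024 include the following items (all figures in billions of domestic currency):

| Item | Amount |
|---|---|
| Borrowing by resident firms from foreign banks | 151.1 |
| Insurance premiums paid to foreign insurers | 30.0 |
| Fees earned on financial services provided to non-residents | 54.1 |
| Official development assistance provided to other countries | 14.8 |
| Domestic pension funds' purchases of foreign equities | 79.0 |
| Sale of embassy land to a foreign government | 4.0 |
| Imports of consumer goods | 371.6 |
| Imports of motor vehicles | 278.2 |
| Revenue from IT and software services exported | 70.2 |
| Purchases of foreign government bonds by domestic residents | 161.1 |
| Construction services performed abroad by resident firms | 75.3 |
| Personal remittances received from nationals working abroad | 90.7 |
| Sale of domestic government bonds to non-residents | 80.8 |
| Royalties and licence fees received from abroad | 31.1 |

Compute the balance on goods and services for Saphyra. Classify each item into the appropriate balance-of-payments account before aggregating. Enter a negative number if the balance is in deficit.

-449.1

Goods: -371.6 - 278.2 = -649.8
Services: 54.1 - 30.0 + 70.2 + 31.1 + 75.3 = 200.7
Trade balance = -649.8 + 200.7 = -449.1
(Excluded from the trade balance — financial account: borrowing by resident firms from foreign banks 151.1, domestic pension funds' purchases of foreign equities 79.0, purchases of foreign government bonds by domestic residents 161.1, sale of domestic government bonds to non-residents 80.8; secondary income: official development assistance provided to other countries 14.8, personal remittances received from nationals working abroad 90.7; capital account: sale of embassy land to a foreign government 4.0.)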